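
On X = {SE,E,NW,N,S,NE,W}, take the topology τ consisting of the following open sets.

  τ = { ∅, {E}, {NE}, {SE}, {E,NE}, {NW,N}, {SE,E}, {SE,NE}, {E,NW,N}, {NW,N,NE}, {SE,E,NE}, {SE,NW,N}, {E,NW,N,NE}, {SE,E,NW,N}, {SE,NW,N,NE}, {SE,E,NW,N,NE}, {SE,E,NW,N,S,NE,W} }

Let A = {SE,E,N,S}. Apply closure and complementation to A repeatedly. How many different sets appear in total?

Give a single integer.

closure: X∖int(X∖A) = X∖{NE} = {SE,E,NW,N,S,W}
Let k=closure and c=complement:
  1. A     = {SE,E,N,S}
  2. kA    = {SE,E,NW,N,S,W}
  3. cA    = {NW,NE,W}
  4. ckA   = {NE}
  5. kcA   = {NW,N,S,NE,W}
  6. kckA  = {S,NE,W}
  7. ckcA  = {SE,E}
  8. ckckA = {SE,E,NW,N}
  9. kckcA = {SE,E,S,W}
  10. ckckcA = {NW,N,NE}
— saturated at 10

10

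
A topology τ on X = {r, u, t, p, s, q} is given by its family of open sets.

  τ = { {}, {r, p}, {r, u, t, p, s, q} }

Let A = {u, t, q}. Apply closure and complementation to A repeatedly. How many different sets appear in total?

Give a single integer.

6

closure: X∖int(X∖A) = X∖{r, p} = {u, t, s, q}
Let k=closure and c=complement:
  1. A     = {u, t, q}
  2. kA    = {u, t, s, q}
  3. cA    = {r, p, s}
  4. ckA   = {r, p}
  5. kcA   = {r, u, t, p, s, q}
  6. ckcA  = {}
— saturated at 6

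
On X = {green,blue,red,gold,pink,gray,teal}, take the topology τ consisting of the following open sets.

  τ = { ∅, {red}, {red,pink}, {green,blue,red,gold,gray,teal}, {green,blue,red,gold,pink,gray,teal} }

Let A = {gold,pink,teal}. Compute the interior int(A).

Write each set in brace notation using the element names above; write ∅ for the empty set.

∅

opens ⊆ A: ∅; union → int = ∅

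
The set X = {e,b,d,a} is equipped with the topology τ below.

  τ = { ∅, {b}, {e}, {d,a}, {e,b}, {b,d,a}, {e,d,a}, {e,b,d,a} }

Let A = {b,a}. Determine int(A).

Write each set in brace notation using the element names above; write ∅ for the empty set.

open subsets of A: ∅, {b}; so int(A) = {b}

{b}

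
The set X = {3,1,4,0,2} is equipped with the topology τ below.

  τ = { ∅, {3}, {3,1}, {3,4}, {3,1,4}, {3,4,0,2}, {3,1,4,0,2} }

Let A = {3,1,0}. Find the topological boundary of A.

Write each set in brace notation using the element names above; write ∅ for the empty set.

{4,0,2}

opens ⊆ A: ∅, {3}, {3,1}; union → int = {3,1}
complement {4,2}; its interior ∅; cl(A) = X∖∅ = {3,1,4,0,2}
boundary = {3,1,4,0,2} ∖ {3,1} = {4,0,2}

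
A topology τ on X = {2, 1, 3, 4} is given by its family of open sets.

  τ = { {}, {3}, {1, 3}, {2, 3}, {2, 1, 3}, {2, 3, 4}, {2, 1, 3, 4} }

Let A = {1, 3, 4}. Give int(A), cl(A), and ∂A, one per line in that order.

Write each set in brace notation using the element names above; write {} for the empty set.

int(A) = {1, 3}
cl(A)  = {2, 1, 3, 4}
∂A     = {2, 4}

opens ⊆ A: {}, {3}, {1, 3}; union → int = {1, 3}
complement {2}; its interior {}; cl(A) = X∖{} = {2, 1, 3, 4}
boundary = {2, 1, 3, 4} ∖ {1, 3} = {2, 4}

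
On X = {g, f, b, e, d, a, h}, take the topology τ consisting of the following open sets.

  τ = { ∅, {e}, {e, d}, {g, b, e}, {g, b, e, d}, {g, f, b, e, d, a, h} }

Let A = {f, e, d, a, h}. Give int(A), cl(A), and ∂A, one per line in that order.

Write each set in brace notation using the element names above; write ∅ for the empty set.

U open, U⊆A: ∅, {e}, {e, d}. int(A) = ⋃ = {e, d}
X∖A={g, b}, int(X∖A)=∅, hence cl(A)={g, f, b, e, d, a, h}
∂A: remove int from cl → {g, f, b, a, h}

int(A) = {e, d}
cl(A)  = {g, f, b, e, d, a, h}
∂A     = {g, f, b, a, h}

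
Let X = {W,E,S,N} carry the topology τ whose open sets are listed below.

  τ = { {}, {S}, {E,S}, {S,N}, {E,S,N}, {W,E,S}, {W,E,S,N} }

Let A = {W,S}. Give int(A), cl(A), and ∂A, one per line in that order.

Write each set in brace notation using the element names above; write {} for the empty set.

int(A) = {S}
cl(A)  = {W,E,S,N}
∂A     = {W,E,N}

opens ⊆ A: {}, {S}; union → int = {S}
complement {E,N}; its interior {}; cl(A) = X∖{} = {W,E,S,N}
boundary = {W,E,S,N} ∖ {S} = {W,E,N}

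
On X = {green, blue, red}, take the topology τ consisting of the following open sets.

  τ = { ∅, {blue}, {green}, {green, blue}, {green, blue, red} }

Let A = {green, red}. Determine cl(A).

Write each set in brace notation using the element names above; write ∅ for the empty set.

cl via duality: int({blue}) = {blue}, so X∖{blue} = {green, red}

{green, red}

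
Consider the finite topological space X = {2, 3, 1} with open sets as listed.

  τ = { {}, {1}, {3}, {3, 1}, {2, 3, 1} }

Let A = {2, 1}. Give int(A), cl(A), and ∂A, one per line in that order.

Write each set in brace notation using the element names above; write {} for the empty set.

opens ⊆ A: {}, {1}; union → int = {1}
complement {3}; its interior {3}; cl(A) = X∖{3} = {2, 1}
boundary = {2, 1} ∖ {1} = {2}

int(A) = {1}
cl(A)  = {2, 1}
∂A     = {2}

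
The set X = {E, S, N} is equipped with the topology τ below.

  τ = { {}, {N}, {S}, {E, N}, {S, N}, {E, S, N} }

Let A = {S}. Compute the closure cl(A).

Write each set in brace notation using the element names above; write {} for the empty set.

{S}

X∖A={E, N}, int(X∖A)={E, N}, hence cl(A)={S}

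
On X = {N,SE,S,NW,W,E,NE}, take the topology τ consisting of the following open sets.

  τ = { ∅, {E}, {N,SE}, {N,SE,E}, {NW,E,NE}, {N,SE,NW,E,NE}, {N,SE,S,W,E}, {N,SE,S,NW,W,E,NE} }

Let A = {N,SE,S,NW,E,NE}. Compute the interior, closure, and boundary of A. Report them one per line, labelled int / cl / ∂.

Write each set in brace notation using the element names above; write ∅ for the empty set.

U open, U⊆A: ∅, {E}, {N,SE}, {NW,E,NE}, {N,SE,E}, {N,SE,NW,E,NE}. int(A) = ⋃ = {N,SE,NW,E,NE}
X∖A={W}, int(X∖A)=∅, hence cl(A)={N,SE,S,NW,W,E,NE}
∂A: remove int from cl → {S,W}

int(A) = {N,SE,NW,E,NE}
cl(A)  = {N,SE,S,NW,W,E,NE}
∂A     = {S,W}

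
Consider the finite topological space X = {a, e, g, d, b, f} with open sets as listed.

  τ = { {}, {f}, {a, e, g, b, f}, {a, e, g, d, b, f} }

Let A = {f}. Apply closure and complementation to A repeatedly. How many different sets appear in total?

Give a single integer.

4

cl via duality: int({a, e, g, d, b}) = {}, so X∖{} = {a, e, g, d, b, f}
Write k for closure, c for complement:
  1. A     = {f}
  2. kA    = {a, e, g, d, b, f}
  3. cA    = {a, e, g, d, b}
  4. ckA   = {}
applying k or c yields no new set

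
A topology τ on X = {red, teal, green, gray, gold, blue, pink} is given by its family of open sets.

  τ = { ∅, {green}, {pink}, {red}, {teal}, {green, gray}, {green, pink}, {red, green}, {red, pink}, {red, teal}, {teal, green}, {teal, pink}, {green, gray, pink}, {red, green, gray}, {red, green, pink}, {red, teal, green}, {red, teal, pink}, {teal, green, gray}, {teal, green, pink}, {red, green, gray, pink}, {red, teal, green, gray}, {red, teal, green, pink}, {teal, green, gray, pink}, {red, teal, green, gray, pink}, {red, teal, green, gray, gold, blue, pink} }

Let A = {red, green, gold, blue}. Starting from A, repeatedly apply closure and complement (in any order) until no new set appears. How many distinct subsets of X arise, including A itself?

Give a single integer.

closure: X∖int(X∖A) = X∖{teal, pink} = {red, green, gray, gold, blue}
Let k=closure and c=complement:
  1. A     = {red, green, gold, blue}
  2. kA    = {red, green, gray, gold, blue}
  3. cA    = {teal, gray, pink}
  4. ckA   = {teal, pink}
  5. kcA   = {teal, gray, gold, blue, pink}
  6. kckA  = {teal, gold, blue, pink}
  7. ckcA  = {red, green}
  8. ckckA = {red, green, gray}
— saturated at 8

8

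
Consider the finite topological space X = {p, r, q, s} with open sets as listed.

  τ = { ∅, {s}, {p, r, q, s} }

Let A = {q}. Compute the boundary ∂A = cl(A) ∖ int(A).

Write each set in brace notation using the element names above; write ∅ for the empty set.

{p, r, q}

open subsets of A: ∅; so int(A) = ∅
closure: X∖int(X∖A) = X∖{s} = {p, r, q}
∂A = {p, r, q} minus ∅ = {p, r, q}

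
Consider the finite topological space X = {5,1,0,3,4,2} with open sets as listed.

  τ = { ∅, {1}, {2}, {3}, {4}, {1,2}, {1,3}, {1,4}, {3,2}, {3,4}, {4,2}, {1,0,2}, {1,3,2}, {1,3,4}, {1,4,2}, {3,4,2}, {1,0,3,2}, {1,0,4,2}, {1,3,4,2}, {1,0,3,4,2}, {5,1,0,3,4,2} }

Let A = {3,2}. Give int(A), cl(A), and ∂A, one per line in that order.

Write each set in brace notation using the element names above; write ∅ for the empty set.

opens ⊆ A: ∅, {2}, {3}, {3,2}; union → int = {3,2}
complement {5,1,0,4}; its interior {1,4}; cl(A) = X∖{1,4} = {5,0,3,2}
boundary = {5,0,3,2} ∖ {3,2} = {5,0}

int(A) = {3,2}
cl(A)  = {5,0,3,2}
∂A     = {5,0}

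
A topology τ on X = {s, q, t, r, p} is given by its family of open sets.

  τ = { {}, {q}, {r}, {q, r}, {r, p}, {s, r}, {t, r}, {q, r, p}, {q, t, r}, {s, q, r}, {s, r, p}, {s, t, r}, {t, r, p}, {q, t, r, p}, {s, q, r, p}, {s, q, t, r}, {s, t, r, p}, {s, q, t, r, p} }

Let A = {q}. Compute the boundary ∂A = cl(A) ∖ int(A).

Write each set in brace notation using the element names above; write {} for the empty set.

{}

open subsets of A: {}, {q}; so int(A) = {q}
closure: X∖int(X∖A) = X∖{s, t, r, p} = {q}
∂A = {q} minus {q} = {}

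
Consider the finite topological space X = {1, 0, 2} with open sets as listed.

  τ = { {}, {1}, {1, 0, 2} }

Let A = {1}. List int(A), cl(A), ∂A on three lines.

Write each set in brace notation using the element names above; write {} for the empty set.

open subsets of A: {}, {1}; so int(A) = {1}
closure: X∖int(X∖A) = X∖{} = {1, 0, 2}
∂A = {1, 0, 2} minus {1} = {0, 2}

int(A) = {1}
cl(A)  = {1, 0, 2}
∂A     = {0, 2}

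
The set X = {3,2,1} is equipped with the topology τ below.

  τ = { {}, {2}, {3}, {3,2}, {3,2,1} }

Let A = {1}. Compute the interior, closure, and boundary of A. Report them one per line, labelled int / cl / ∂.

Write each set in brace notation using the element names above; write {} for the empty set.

open subsets of A: {}; so int(A) = {}
closure: X∖int(X∖A) = X∖{3,2} = {1}
∂A = {1} minus {} = {1}

int(A) = {}
cl(A)  = {1}
∂A     = {1}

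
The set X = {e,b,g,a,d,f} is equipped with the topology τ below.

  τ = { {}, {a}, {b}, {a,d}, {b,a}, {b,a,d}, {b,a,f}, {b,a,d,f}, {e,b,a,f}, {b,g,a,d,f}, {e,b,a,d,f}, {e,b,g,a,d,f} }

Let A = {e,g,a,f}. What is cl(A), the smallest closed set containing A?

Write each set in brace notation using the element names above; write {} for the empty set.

X∖A={b,d}, int(X∖A)={b}, hence cl(A)={e,g,a,d,f}

{e,g,a,d,f}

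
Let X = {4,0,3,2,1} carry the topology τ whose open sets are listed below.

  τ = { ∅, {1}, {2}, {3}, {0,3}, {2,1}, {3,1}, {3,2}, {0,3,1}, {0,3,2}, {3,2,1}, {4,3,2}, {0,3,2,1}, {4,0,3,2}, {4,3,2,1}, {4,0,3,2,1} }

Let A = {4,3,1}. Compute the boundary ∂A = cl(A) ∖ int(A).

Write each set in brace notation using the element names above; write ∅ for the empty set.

U open, U⊆A: ∅, {1}, {3}, {3,1}. int(A) = ⋃ = {3,1}
X∖A={0,2}, int(X∖A)={2}, hence cl(A)={4,0,3,1}
∂A: remove int from cl → {4,0}

{4,0}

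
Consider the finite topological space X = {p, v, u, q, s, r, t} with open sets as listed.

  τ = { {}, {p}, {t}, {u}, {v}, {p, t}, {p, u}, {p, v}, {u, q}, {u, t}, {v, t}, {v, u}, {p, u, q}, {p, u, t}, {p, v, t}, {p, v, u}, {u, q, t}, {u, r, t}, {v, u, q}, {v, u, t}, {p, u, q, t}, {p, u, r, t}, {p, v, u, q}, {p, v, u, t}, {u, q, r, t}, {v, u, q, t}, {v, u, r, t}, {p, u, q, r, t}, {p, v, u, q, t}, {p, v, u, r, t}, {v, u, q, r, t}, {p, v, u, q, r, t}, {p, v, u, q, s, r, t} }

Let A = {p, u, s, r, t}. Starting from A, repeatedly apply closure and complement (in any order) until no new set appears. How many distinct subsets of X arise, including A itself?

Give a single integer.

8

closure: X∖int(X∖A) = X∖{v} = {p, u, q, s, r, t}
Let k=closure and c=complement:
  1. A     = {p, u, s, r, t}
  2. kA    = {p, u, q, s, r, t}
  3. cA    = {v, q}
  4. ckA   = {v}
  5. kcA   = {v, q, s}
  6. kckA  = {v, s}
  7. ckcA  = {p, u, r, t}
  8. ckckA = {p, u, q, r, t}
— saturated at 8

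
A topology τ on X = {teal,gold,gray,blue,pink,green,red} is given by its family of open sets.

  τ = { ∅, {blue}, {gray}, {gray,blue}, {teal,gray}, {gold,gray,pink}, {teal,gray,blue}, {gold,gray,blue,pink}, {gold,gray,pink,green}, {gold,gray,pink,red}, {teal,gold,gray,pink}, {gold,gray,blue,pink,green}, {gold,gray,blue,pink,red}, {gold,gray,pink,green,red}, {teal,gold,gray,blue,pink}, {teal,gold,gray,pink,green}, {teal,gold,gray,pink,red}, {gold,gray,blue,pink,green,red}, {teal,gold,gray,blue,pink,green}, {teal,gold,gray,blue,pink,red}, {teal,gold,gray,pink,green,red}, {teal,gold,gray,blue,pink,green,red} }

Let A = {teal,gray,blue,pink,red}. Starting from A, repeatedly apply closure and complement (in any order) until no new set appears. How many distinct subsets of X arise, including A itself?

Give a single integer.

6

complement {gold,green}; its interior ∅; cl(A) = X∖∅ = {teal,gold,gray,blue,pink,green,red}
With k = closure, c = complement:
  1. A     = {teal,gray,blue,pink,red}
  2. kA    = {teal,gold,gray,blue,pink,green,red}
  3. cA    = {gold,green}
  4. ckA   = ∅
  5. kcA   = {gold,pink,green,red}
  6. ckcA  = {teal,gray,blue}
k, c of each give nothing new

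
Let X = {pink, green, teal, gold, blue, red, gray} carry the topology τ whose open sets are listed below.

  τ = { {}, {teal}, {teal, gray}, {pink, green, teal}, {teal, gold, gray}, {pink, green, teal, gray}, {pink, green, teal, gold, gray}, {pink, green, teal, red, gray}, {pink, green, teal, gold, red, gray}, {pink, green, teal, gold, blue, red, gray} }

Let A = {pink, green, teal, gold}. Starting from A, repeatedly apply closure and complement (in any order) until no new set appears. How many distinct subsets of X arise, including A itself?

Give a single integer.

6

complement {blue, red, gray}; its interior {}; cl(A) = X∖{} = {pink, green, teal, gold, blue, red, gray}
With k = closure, c = complement:
  1. A     = {pink, green, teal, gold}
  2. kA    = {pink, green, teal, gold, blue, red, gray}
  3. cA    = {blue, red, gray}
  4. ckA   = {}
  5. kcA   = {gold, blue, red, gray}
  6. ckcA  = {pink, green, teal}
k, c of each give nothing new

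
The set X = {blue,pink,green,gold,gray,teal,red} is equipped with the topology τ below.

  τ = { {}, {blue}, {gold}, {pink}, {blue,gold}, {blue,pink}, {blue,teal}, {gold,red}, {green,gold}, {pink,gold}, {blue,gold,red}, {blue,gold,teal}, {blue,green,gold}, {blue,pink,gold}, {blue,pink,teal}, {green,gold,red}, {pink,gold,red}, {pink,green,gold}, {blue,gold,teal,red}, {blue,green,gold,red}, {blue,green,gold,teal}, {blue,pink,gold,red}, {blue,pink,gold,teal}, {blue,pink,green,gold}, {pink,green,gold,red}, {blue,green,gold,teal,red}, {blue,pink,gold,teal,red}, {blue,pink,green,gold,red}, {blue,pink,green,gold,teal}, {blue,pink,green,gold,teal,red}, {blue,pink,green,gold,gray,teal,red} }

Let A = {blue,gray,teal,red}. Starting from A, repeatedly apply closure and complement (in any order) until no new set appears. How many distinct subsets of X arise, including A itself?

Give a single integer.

6

complement {pink,green,gold}; its interior {pink,green,gold}; cl(A) = X∖{pink,green,gold} = {blue,gray,teal,red}
With k = closure, c = complement:
  1. A     = {blue,gray,teal,red}
  2. cA    = {pink,green,gold}
  3. kcA   = {pink,green,gold,gray,red}
  4. ckcA  = {blue,teal}
  5. kckcA = {blue,gray,teal}
  6. ckckcA = {pink,green,gold,red}
k, c of each give nothing new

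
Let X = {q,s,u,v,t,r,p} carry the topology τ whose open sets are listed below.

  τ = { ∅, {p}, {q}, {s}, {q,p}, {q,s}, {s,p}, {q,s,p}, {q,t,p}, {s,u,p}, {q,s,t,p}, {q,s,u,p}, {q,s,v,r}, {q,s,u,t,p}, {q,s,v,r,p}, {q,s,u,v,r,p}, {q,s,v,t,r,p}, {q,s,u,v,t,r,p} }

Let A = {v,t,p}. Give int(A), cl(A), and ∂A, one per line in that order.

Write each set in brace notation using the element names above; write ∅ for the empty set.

interior: largest open inside A is {p} (from ∅, {p})
cl via duality: int({q,s,u,r}) = {q,s}, so X∖{q,s} = {u,v,t,r,p}
cl∖int = {u,v,t,r}

int(A) = {p}
cl(A)  = {u,v,t,r,p}
∂A     = {u,v,t,r}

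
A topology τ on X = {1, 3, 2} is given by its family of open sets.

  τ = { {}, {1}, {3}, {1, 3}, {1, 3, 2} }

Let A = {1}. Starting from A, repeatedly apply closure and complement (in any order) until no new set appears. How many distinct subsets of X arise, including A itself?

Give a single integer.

4

closure: X∖int(X∖A) = X∖{3} = {1, 2}
Let k=closure and c=complement:
  1. A     = {1}
  2. kA    = {1, 2}
  3. cA    = {3, 2}
  4. ckA   = {3}
— saturated at 4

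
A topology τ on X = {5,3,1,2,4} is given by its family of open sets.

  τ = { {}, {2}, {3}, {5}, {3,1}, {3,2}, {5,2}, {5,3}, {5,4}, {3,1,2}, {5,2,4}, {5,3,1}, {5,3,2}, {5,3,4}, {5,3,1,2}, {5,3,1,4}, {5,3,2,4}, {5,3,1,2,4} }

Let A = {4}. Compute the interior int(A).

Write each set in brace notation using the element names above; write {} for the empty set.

{}

interior: largest open inside A is {} (from {})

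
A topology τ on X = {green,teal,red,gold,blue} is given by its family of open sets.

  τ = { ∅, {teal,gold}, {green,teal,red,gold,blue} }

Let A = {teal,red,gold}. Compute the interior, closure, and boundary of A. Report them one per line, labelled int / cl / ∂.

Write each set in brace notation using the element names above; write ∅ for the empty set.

opens ⊆ A: ∅, {teal,gold}; union → int = {teal,gold}
complement {green,blue}; its interior ∅; cl(A) = X∖∅ = {green,teal,red,gold,blue}
boundary = {green,teal,red,gold,blue} ∖ {teal,gold} = {green,red,blue}

int(A) = {teal,gold}
cl(A)  = {green,teal,red,gold,blue}
∂A     = {green,red,blue}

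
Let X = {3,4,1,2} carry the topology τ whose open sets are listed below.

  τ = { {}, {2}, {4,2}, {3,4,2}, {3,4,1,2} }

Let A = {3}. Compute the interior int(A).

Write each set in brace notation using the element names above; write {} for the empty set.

{}

open subsets of A: {}; so int(A) = {}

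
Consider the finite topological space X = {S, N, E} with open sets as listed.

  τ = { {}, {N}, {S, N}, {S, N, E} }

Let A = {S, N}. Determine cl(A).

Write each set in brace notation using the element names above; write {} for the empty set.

X∖A={E}, int(X∖A)={}, hence cl(A)={S, N, E}

{S, N, E}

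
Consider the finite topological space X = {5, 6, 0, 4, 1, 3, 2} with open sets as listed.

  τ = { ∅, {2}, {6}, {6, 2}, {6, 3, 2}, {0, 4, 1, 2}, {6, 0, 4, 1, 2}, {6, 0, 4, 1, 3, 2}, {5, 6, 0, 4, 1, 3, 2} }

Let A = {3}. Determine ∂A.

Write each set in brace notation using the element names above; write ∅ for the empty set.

U open, U⊆A: ∅. int(A) = ⋃ = ∅
X∖A={5, 6, 0, 4, 1, 2}, int(X∖A)={6, 0, 4, 1, 2}, hence cl(A)={5, 3}
∂A: remove int from cl → {5, 3}

{5, 3}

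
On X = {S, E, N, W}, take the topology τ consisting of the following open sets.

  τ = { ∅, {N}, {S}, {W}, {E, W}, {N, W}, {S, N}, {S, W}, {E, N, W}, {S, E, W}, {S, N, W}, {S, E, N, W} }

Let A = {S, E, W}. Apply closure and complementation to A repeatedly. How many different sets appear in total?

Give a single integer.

cl via duality: int({N}) = {N}, so X∖{N} = {S, E, W}
Write k for closure, c for complement:
  1. A     = {S, E, W}
  2. cA    = {N}
applying k or c yields no new set

2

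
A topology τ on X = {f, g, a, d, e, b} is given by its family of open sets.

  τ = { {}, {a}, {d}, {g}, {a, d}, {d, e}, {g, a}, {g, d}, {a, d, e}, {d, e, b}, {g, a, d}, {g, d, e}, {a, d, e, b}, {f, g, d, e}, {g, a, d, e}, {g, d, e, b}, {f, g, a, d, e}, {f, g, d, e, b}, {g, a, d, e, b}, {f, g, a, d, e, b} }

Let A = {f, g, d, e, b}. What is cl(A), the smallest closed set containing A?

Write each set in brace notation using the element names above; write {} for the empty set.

X∖A={a}, int(X∖A)={a}, hence cl(A)={f, g, d, e, b}

{f, g, d, e, b}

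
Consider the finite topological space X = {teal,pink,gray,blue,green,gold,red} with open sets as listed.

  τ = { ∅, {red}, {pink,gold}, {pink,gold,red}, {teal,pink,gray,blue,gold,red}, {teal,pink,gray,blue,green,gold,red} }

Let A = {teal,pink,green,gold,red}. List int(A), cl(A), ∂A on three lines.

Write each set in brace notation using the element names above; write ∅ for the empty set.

int(A) = {pink,gold,red}
cl(A)  = {teal,pink,gray,blue,green,gold,red}
∂A     = {teal,gray,blue,green}

open subsets of A: ∅, {red}, {pink,gold}, {pink,gold,red}; so int(A) = {pink,gold,red}
closure: X∖int(X∖A) = X∖∅ = {teal,pink,gray,blue,green,gold,red}
∂A = {teal,pink,gray,blue,green,gold,red} minus {pink,gold,red} = {teal,gray,blue,green}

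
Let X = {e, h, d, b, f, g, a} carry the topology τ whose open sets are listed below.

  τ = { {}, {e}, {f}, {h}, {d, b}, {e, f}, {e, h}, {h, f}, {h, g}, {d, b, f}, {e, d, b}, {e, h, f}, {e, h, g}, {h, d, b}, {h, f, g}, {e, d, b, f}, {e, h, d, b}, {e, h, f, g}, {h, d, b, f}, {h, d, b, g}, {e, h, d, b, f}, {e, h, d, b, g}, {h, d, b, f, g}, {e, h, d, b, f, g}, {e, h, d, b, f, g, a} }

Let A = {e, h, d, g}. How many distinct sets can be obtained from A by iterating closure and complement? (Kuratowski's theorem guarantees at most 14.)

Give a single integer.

10

X∖A={b, f, a}, int(X∖A)={f}, hence cl(A)={e, h, d, b, g, a}
Orbit (k=closure, c=complement):
  1. A     = {e, h, d, g}
  2. kA    = {e, h, d, b, g, a}
  3. cA    = {b, f, a}
  4. ckA   = {f}
  5. kcA   = {d, b, f, a}
  6. kckA  = {f, a}
  7. ckcA  = {e, h, g}
  8. ckckA = {e, h, d, b, g}
  9. kckcA = {e, h, g, a}
  10. ckckcA = {d, b, f}
(closed under both — stop)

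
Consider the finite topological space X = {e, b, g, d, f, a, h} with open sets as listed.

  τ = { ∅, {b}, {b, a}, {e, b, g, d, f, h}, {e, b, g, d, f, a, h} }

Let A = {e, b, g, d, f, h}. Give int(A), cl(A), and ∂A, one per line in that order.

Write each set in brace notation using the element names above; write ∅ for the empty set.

opens ⊆ A: ∅, {b}, {e, b, g, d, f, h}; union → int = {e, b, g, d, f, h}
complement {a}; its interior ∅; cl(A) = X∖∅ = {e, b, g, d, f, a, h}
boundary = {e, b, g, d, f, a, h} ∖ {e, b, g, d, f, h} = {a}

int(A) = {e, b, g, d, f, h}
cl(A)  = {e, b, g, d, f, a, h}
∂A     = {a}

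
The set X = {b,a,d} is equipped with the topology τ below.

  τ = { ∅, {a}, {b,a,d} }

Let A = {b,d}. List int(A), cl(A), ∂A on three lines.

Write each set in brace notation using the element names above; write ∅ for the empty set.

open subsets of A: ∅; so int(A) = ∅
closure: X∖int(X∖A) = X∖{a} = {b,d}
∂A = {b,d} minus ∅ = {b,d}

int(A) = ∅
cl(A)  = {b,d}
∂A     = {b,d}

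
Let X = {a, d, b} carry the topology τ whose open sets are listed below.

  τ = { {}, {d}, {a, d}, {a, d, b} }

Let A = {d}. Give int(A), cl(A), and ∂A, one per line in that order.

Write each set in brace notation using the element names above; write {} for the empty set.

int(A) = {d}
cl(A)  = {a, d, b}
∂A     = {a, b}

U open, U⊆A: {}, {d}. int(A) = ⋃ = {d}
X∖A={a, b}, int(X∖A)={}, hence cl(A)={a, d, b}
∂A: remove int from cl → {a, b}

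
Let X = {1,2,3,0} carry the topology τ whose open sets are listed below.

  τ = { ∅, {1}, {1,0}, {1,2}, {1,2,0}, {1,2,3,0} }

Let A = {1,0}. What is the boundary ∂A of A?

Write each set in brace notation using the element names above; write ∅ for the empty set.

open subsets of A: ∅, {1}, {1,0}; so int(A) = {1,0}
closure: X∖int(X∖A) = X∖∅ = {1,2,3,0}
∂A = {1,2,3,0} minus {1,0} = {2,3}

{2,3}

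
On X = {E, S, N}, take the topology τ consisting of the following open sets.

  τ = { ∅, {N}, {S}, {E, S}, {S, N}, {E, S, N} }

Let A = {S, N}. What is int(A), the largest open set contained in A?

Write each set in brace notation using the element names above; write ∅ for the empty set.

{S, N}

interior: largest open inside A is {S, N} (from ∅, {S}, {N}, {S, N})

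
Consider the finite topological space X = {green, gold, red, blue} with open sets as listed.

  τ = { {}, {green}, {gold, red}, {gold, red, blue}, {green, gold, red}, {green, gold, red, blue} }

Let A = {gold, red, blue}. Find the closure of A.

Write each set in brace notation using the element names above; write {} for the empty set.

complement {green}; its interior {green}; cl(A) = X∖{green} = {gold, red, blue}

{gold, red, blue}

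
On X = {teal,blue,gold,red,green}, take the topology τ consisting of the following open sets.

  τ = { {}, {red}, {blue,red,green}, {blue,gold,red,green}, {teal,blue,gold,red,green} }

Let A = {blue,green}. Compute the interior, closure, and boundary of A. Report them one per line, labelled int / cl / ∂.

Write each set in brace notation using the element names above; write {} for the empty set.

int(A) = {}
cl(A)  = {teal,blue,gold,green}
∂A     = {teal,blue,gold,green}

interior: largest open inside A is {} (from {})
cl via duality: int({teal,gold,red}) = {red}, so X∖{red} = {teal,blue,gold,green}
cl∖int = {teal,blue,gold,green}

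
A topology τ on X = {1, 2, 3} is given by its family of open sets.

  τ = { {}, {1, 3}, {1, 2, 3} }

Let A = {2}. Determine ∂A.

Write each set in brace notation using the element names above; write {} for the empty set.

open subsets of A: {}; so int(A) = {}
closure: X∖int(X∖A) = X∖{1, 3} = {2}
∂A = {2} minus {} = {2}

{2}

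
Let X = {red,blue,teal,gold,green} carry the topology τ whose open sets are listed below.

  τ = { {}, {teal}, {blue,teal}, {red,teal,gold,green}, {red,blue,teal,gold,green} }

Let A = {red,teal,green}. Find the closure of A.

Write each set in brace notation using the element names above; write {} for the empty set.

X∖A={blue,gold}, int(X∖A)={}, hence cl(A)={red,blue,teal,gold,green}

{red,blue,teal,gold,green}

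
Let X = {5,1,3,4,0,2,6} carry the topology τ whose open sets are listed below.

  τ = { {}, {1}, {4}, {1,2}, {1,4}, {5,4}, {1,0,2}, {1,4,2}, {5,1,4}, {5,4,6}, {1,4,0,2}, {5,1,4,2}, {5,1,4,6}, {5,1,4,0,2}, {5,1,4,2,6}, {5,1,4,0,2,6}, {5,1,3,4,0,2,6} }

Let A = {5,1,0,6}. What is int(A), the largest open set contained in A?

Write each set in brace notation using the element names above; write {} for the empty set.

open subsets of A: {}, {1}; so int(A) = {1}

{1}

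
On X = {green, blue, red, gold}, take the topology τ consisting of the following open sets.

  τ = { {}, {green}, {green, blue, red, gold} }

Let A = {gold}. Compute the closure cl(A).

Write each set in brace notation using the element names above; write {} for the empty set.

{blue, red, gold}

closure: X∖int(X∖A) = X∖{green} = {blue, red, gold}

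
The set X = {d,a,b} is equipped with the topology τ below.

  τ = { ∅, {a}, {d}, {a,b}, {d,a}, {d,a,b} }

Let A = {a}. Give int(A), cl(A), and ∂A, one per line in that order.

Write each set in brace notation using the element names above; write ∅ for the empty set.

int(A) = {a}
cl(A)  = {a,b}
∂A     = {b}

opens ⊆ A: ∅, {a}; union → int = {a}
complement {d,b}; its interior {d}; cl(A) = X∖{d} = {a,b}
boundary = {a,b} ∖ {a} = {b}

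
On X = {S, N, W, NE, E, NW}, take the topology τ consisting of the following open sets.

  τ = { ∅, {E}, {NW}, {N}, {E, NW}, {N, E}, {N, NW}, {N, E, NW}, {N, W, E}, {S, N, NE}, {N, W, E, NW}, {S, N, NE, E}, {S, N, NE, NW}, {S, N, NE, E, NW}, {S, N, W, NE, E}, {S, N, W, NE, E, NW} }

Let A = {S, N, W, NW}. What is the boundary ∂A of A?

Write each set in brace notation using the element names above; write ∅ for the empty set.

open subsets of A: ∅, {N}, {NW}, {N, NW}; so int(A) = {N, NW}
closure: X∖int(X∖A) = X∖{E} = {S, N, W, NE, NW}
∂A = {S, N, W, NE, NW} minus {N, NW} = {S, W, NE}

{S, W, NE}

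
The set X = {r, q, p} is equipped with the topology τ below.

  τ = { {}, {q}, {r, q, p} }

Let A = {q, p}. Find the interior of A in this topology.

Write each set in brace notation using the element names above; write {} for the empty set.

{q}

open subsets of A: {}, {q}; so int(A) = {q}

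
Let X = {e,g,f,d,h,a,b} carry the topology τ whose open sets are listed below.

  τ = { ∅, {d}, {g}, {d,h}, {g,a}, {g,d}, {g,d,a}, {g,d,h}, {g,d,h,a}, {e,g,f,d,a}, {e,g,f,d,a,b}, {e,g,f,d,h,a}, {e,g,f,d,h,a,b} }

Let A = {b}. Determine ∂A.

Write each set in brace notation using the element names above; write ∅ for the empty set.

{b}

opens ⊆ A: ∅; union → int = ∅
complement {e,g,f,d,h,a}; its interior {e,g,f,d,h,a}; cl(A) = X∖{e,g,f,d,h,a} = {b}
boundary = {b} ∖ ∅ = {b}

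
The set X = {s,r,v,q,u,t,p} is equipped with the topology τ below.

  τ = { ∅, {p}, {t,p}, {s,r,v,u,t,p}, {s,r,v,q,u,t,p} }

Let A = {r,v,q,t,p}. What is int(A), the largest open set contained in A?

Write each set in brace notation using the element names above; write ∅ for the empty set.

{t,p}

open subsets of A: ∅, {p}, {t,p}; so int(A) = {t,p}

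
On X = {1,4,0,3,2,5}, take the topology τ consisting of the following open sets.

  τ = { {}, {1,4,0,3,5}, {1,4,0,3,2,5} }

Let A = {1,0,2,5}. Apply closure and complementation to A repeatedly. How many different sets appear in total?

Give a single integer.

cl via duality: int({4,3}) = {}, so X∖{} = {1,4,0,3,2,5}
Write k for closure, c for complement:
  1. A     = {1,0,2,5}
  2. kA    = {1,4,0,3,2,5}
  3. cA    = {4,3}
  4. ckA   = {}
applying k or c yields no new set

4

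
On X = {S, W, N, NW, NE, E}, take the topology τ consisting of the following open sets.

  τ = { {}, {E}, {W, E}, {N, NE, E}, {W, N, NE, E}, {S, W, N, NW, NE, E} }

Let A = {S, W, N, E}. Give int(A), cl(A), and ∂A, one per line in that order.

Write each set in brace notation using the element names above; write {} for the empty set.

interior: largest open inside A is {W, E} (from {}, {E}, {W, E})
cl via duality: int({NW, NE}) = {}, so X∖{} = {S, W, N, NW, NE, E}
cl∖int = {S, N, NW, NE}

int(A) = {W, E}
cl(A)  = {S, W, N, NW, NE, E}
∂A     = {S, N, NW, NE}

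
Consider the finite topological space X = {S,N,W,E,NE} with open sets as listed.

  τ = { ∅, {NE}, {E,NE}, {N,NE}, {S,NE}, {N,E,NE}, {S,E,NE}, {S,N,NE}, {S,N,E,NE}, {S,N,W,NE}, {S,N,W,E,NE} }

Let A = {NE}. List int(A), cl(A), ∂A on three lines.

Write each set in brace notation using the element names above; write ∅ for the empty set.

opens ⊆ A: ∅, {NE}; union → int = {NE}
complement {S,N,W,E}; its interior ∅; cl(A) = X∖∅ = {S,N,W,E,NE}
boundary = {S,N,W,E,NE} ∖ {NE} = {S,N,W,E}

int(A) = {NE}
cl(A)  = {S,N,W,E,NE}
∂A     = {S,N,W,E}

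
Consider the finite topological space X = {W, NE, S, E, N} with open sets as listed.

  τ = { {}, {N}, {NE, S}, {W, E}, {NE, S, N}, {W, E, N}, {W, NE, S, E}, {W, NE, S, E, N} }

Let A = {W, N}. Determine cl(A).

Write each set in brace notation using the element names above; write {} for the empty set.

closure: X∖int(X∖A) = X∖{NE, S} = {W, E, N}

{W, E, N}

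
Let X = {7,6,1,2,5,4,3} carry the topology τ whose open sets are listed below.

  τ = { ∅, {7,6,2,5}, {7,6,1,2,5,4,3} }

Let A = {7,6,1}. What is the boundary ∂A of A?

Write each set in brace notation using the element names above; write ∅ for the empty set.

{7,6,1,2,5,4,3}

opens ⊆ A: ∅; union → int = ∅
complement {2,5,4,3}; its interior ∅; cl(A) = X∖∅ = {7,6,1,2,5,4,3}
boundary = {7,6,1,2,5,4,3} ∖ ∅ = {7,6,1,2,5,4,3}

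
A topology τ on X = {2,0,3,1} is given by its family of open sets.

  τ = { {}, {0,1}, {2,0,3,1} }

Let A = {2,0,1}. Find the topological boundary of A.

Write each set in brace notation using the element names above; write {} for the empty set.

{2,3}

open subsets of A: {}, {0,1}; so int(A) = {0,1}
closure: X∖int(X∖A) = X∖{} = {2,0,3,1}
∂A = {2,0,3,1} minus {0,1} = {2,3}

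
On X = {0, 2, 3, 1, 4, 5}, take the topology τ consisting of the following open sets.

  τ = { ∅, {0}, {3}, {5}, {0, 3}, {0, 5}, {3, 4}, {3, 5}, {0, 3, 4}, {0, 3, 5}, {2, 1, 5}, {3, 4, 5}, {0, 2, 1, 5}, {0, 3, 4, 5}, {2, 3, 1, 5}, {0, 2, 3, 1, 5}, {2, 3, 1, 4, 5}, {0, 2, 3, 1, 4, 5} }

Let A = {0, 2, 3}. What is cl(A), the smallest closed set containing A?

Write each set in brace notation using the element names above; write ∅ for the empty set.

complement {1, 4, 5}; its interior {5}; cl(A) = X∖{5} = {0, 2, 3, 1, 4}

{0, 2, 3, 1, 4}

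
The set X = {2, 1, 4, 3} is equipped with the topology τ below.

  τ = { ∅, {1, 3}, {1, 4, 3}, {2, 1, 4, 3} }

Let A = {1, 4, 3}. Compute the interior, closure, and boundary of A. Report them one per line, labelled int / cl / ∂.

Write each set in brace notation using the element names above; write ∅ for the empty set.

int(A) = {1, 4, 3}
cl(A)  = {2, 1, 4, 3}
∂A     = {2}

open subsets of A: ∅, {1, 3}, {1, 4, 3}; so int(A) = {1, 4, 3}
closure: X∖int(X∖A) = X∖∅ = {2, 1, 4, 3}
∂A = {2, 1, 4, 3} minus {1, 4, 3} = {2}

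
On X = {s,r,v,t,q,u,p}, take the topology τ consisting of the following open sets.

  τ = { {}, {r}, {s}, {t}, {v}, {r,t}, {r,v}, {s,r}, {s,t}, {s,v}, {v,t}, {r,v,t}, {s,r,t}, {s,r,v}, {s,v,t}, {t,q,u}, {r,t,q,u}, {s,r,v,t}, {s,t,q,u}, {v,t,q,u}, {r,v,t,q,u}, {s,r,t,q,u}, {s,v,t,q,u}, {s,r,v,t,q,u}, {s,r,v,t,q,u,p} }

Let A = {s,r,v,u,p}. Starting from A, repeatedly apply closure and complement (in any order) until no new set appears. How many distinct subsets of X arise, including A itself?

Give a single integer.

cl via duality: int({t,q}) = {t}, so X∖{t} = {s,r,v,q,u,p}
Write k for closure, c for complement:
  1. A     = {s,r,v,u,p}
  2. kA    = {s,r,v,q,u,p}
  3. cA    = {t,q}
  4. ckA   = {t}
  5. kcA   = {t,q,u,p}
  6. ckcA  = {s,r,v}
  7. kckcA = {s,r,v,p}
  8. ckckcA = {t,q,u}
applying k or c yields no new set

8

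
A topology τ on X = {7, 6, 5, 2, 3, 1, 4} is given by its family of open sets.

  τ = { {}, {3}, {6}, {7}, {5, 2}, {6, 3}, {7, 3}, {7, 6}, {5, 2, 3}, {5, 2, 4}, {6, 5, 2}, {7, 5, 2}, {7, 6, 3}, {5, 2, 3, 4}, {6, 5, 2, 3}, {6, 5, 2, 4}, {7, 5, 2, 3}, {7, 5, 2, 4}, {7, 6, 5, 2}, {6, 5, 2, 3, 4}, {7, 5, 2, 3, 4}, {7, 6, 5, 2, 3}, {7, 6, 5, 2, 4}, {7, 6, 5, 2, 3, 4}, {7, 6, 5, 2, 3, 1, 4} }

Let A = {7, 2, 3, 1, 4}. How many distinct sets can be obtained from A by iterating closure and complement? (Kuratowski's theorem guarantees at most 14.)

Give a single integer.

X∖A={6, 5}, int(X∖A)={6}, hence cl(A)={7, 5, 2, 3, 1, 4}
Orbit (k=closure, c=complement):
  1. A     = {7, 2, 3, 1, 4}
  2. kA    = {7, 5, 2, 3, 1, 4}
  3. cA    = {6, 5}
  4. ckA   = {6}
  5. kcA   = {6, 5, 2, 1, 4}
  6. kckA  = {6, 1}
  7. ckcA  = {7, 3}
  8. ckckA = {7, 5, 2, 3, 4}
  9. kckcA = {7, 3, 1}
  10. ckckcA = {6, 5, 2, 4}
(closed under both — stop)

10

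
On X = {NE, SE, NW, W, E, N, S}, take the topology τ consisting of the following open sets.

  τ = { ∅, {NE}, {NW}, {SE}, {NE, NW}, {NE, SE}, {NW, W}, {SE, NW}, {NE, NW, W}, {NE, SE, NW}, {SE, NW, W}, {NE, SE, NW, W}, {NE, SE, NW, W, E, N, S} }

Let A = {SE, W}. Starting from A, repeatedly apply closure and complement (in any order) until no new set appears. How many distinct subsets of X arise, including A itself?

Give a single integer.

X∖A={NE, NW, E, N, S}, int(X∖A)={NE, NW}, hence cl(A)={SE, W, E, N, S}
Orbit (k=closure, c=complement):
  1. A     = {SE, W}
  2. kA    = {SE, W, E, N, S}
  3. cA    = {NE, NW, E, N, S}
  4. ckA   = {NE, NW}
  5. kcA   = {NE, NW, W, E, N, S}
  6. ckcA  = {SE}
  7. kckcA = {SE, E, N, S}
  8. ckckcA = {NE, NW, W}
(closed under both — stop)

8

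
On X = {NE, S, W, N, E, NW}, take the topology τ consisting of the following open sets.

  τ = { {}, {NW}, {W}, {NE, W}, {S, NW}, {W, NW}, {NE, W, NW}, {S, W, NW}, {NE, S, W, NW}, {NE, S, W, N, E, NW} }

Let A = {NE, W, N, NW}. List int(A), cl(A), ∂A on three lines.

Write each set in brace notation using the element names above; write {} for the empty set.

int(A) = {NE, W, NW}
cl(A)  = {NE, S, W, N, E, NW}
∂A     = {S, N, E}

open subsets of A: {}, {NW}, {W}, {W, NW}, {NE, W}, {NE, W, NW}; so int(A) = {NE, W, NW}
closure: X∖int(X∖A) = X∖{} = {NE, S, W, N, E, NW}
∂A = {NE, S, W, N, E, NW} minus {NE, W, NW} = {S, N, E}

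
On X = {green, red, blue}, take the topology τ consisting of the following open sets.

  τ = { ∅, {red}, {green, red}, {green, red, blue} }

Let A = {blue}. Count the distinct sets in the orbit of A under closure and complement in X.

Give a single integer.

4

cl via duality: int({green, red}) = {green, red}, so X∖{green, red} = {blue}
Write k for closure, c for complement:
  1. A     = {blue}
  2. cA    = {green, red}
  3. kcA   = {green, red, blue}
  4. ckcA  = ∅
applying k or c yields no new set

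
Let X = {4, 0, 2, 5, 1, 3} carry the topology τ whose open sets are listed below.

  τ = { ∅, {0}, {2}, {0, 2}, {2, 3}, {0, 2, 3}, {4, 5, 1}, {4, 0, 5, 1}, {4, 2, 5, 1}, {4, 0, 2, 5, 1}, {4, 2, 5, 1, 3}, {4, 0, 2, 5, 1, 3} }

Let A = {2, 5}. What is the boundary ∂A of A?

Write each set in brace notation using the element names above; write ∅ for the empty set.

interior: largest open inside A is {2} (from ∅, {2})
cl via duality: int({4, 0, 1, 3}) = {0}, so X∖{0} = {4, 2, 5, 1, 3}
cl∖int = {4, 5, 1, 3}

{4, 5, 1, 3}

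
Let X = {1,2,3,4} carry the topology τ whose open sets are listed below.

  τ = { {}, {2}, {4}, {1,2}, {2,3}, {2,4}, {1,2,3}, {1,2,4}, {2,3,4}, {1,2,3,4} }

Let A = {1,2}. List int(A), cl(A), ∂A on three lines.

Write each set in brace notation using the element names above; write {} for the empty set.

int(A) = {1,2}
cl(A)  = {1,2,3}
∂A     = {3}

interior: largest open inside A is {1,2} (from {}, {2}, {1,2})
cl via duality: int({3,4}) = {4}, so X∖{4} = {1,2,3}
cl∖int = {3}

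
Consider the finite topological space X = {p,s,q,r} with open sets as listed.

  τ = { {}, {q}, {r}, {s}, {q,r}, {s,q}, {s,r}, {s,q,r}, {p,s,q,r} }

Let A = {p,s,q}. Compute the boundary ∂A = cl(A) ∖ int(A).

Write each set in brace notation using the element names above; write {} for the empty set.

{p}

U open, U⊆A: {}, {q}, {s}, {s,q}. int(A) = ⋃ = {s,q}
X∖A={r}, int(X∖A)={r}, hence cl(A)={p,s,q}
∂A: remove int from cl → {p}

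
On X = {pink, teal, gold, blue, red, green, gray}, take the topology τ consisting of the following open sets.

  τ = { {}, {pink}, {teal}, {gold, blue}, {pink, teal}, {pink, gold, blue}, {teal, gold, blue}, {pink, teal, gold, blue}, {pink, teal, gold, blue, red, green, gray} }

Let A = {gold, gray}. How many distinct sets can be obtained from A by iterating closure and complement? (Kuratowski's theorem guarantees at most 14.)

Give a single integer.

8

complement {pink, teal, blue, red, green}; its interior {pink, teal}; cl(A) = X∖{pink, teal} = {gold, blue, red, green, gray}
With k = closure, c = complement:
  1. A     = {gold, gray}
  2. kA    = {gold, blue, red, green, gray}
  3. cA    = {pink, teal, blue, red, green}
  4. ckA   = {pink, teal}
  5. kcA   = {pink, teal, gold, blue, red, green, gray}
  6. kckA  = {pink, teal, red, green, gray}
  7. ckcA  = {}
  8. ckckA = {gold, blue}
k, c of each give nothing new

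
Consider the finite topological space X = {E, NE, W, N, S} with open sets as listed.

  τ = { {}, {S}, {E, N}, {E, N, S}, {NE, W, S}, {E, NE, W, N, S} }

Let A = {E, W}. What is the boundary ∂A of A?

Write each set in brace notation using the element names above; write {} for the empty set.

U open, U⊆A: {}. int(A) = ⋃ = {}
X∖A={NE, N, S}, int(X∖A)={S}, hence cl(A)={E, NE, W, N}
∂A: remove int from cl → {E, NE, W, N}

{E, NE, W, N}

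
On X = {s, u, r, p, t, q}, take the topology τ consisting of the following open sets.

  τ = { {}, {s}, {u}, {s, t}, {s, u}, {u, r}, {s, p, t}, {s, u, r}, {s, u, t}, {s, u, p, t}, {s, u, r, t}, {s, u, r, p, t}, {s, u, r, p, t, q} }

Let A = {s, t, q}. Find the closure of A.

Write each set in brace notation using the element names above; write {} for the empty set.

{s, p, t, q}

complement {u, r, p}; its interior {u, r}; cl(A) = X∖{u, r} = {s, p, t, q}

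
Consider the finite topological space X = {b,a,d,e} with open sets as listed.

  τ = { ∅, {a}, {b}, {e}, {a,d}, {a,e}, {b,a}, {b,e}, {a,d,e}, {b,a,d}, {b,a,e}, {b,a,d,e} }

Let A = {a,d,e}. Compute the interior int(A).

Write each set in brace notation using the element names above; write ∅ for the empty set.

U open, U⊆A: ∅, {e}, {a}, {a,e}, {a,d}, {a,d,e}. int(A) = ⋃ = {a,d,e}

{a,d,e}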